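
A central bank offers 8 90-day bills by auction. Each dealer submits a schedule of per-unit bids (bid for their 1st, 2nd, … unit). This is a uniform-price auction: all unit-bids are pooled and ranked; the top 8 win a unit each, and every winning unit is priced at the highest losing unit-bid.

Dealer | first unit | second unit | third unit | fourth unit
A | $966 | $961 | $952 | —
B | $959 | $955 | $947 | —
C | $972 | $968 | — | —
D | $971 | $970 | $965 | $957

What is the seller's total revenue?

Total revenue: $7,656

Merging the schedules and taking the best 8: 972 (C-1), 971 (D-1), 970 (D-2), 968 (C-2), 966 (A-1), 965 (D-3), 961 (A-2), 959 (B-1)
Highest rejected unit-bid = $957.
Allocation: A 2, B 1, C 2, D 3. Every unit priced at $957.
Revenue = 8 × 957 = $7,656.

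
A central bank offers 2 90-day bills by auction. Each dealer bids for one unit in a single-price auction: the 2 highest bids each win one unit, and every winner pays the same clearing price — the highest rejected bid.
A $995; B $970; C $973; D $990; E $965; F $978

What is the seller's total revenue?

Total revenue: $1,956

Bids ranked high→low: 995 (A), 990 (D), 978 (F), 973 (C), …
The 2 highest are A, D.
Highest unsuccessful bid: $978 → clearing price.
Total revenue = 2 × $978 = $1,956.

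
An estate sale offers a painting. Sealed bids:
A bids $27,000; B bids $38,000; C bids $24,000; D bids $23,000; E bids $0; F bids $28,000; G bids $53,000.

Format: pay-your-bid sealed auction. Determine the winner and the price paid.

Bids in order: 53,000 (G) > 38,000 (B) > 28,000 (F) > 27,000 (A) > 24,000 (C) > 23,000 (D) > …
G is highest → pays own bid, $53,000.

G pays $53,000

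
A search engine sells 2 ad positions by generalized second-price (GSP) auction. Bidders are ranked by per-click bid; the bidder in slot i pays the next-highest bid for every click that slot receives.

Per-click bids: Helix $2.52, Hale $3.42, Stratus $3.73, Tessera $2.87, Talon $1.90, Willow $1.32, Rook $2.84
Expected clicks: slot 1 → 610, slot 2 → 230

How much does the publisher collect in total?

Ranked by bid: $3.73 (Stratus) > $3.42 (Hale) > $2.87 (Tessera) > …
Slot 1: Stratus pays $3.42 × 610 = $2086.20
Slot 2: Hale pays $2.87 × 230 = $660.10
Total = $2746.30

Total revenue: $2746.30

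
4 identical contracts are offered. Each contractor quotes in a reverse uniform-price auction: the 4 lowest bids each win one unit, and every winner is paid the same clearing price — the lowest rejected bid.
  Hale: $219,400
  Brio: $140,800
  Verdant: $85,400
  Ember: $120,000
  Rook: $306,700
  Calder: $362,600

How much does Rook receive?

Bids ranked low→high: 85,400 (Verdant), 120,000 (Ember), 140,800 (Brio), 219,400 (Hale), 306,700 (Rook), 362,600 (Calder)
Winners (4 units): Verdant, Ember, Brio, Hale.
Lowest unsuccessful bid: $306,700 → clearing price.
Rook does not win → is paid $0.

Rook is paid $0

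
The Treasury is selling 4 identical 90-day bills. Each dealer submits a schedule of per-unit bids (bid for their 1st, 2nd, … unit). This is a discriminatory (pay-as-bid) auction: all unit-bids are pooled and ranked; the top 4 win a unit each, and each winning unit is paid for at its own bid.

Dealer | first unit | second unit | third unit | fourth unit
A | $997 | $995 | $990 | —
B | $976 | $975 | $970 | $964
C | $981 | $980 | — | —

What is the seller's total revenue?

Pooled unit-bids ranked (top 4): 997 (A-1), 995 (A-2), 990 (A-3), 981 (C-1)
Next rejected bid: $980 (not a price — pay-as-bid).
Each winning unit pays its own bid.
Revenue = 997 + 995 + 990 + 981 = $3,963.

Total revenue: $3,963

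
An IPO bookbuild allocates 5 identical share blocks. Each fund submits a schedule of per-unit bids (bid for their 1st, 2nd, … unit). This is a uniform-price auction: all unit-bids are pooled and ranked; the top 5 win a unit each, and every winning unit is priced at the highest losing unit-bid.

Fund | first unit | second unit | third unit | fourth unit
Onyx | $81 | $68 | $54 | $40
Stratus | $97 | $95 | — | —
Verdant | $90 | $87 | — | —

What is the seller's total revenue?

All unit-bids, highest first — top 5: 97 (Stratus-1), 95 (Stratus-2), 90 (Verdant-1), 87 (Verdant-2), 81 (Onyx-1)
Highest rejected unit-bid = $68.
Allocation: Onyx 1, Stratus 2, Verdant 2. Every unit priced at $68.
Revenue = 5 × 68 = $340.

Total revenue: $340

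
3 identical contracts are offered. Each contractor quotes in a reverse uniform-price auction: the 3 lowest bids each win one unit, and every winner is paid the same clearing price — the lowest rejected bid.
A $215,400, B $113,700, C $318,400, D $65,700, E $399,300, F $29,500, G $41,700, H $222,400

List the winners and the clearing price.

F, G, D; each is paid $113,700

Sorting: 29,500 (F), 41,700 (G), 65,700 (D), 113,700 (B), 215,400 (A), …
The 3 lowest are F, G, D.
Clearing price = lowest rejected bid = $113,700.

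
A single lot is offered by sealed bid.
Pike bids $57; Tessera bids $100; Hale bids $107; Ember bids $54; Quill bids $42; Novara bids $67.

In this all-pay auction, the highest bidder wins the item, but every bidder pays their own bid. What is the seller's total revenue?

Sorting bids: 107 (Hale) > 100 (Tessera) > 67 (Novara) > 57 (Pike) > 54 (Ember) > 42 (Quill)
Every bidder forfeits their bid regardless of winning.
Revenue = 57 + 100 + 107 + 54 + 42 + 67 = $427.

Total revenue: $427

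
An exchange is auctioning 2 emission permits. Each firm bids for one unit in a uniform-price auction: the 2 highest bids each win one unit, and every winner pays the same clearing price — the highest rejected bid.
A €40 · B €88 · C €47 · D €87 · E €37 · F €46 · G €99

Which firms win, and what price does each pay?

Ordering the bids: 99 (G), 88 (B), 87 (D), 47 (C), …
Winners (2 units): G, B.
Clearing price = highest rejected bid = €87.

G, B; each pays €87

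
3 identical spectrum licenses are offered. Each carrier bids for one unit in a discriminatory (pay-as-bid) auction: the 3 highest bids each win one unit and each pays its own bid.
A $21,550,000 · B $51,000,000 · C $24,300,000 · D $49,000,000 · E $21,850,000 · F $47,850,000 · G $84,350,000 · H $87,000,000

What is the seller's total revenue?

Total revenue: $222,350,000

Sorting: 87,000,000 (H), 84,350,000 (G), 51,000,000 (B), 49,000,000 (D), 47,850,000 (F), …
Winners (3 units): H, G, B.
Total revenue = 87,000,000 + 84,350,000 + 51,000,000 = $222,350,000.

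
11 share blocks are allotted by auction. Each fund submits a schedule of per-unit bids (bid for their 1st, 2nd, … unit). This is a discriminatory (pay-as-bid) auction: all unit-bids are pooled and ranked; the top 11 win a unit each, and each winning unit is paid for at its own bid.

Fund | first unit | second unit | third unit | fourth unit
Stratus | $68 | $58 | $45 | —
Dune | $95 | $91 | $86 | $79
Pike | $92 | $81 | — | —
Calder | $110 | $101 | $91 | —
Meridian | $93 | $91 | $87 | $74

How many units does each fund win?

Merging the schedules and taking the best 11: 110 (Calder-1), 101 (Calder-2), 95 (Dune-1), 93 (Meridian-1), 92 (Pike-1), 91 (Dune-2), 91 (Calder-3), 91 (Meridian-2), 87 (Meridian-3), 86 (Dune-3), 81 (Pike-2)
Next rejected bid: $79 (not a price — pay-as-bid).
Allocation: Calder 3, Dune 3, Meridian 3, Pike 2.

Calder 3, Dune 3, Meridian 3, Pike 2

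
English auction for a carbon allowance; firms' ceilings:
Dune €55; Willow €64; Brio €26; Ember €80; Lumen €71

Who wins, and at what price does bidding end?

Ember wins at €71

Open ascending-bid auction: the price rises until one bidder remains; the winner pays the price at which the last rival dropped out.
Limits ranked: 80 (Ember) > 71 (Lumen) > 64 (Willow) > 55 (Dune) > 26 (Brio)
Once the price passes €71, only Ember is left; the hammer falls at Lumen's limit of €71.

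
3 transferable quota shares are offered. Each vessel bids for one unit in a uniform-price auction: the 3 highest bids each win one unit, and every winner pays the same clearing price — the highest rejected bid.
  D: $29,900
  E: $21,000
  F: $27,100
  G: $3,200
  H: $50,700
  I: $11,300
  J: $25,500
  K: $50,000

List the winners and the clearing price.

Ordering the bids: 50,700 (H), 50,000 (K), 29,900 (D), 27,100 (F), 25,500 (J), …
The 3 highest are H, K, D.
First losing bid is F's $27,100, which sets the uniform price.

H, K, D; each pays $27,100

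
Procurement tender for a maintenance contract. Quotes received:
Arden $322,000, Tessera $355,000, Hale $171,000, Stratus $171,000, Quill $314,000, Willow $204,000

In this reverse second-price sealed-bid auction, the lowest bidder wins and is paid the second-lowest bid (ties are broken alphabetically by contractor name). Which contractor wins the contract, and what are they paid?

Sorting bids: 171,000 (Hale) < 171,000 (Stratus) < 204,000 (Willow) < 314,000 (Quill) < 322,000 (Arden) < 355,000 (Tessera)
Tie at $171,000 → Hale wins by tie-break.
Hale wins with the lowest bid; price is set by the runner-up at $171,000.

Hale is paid $171,000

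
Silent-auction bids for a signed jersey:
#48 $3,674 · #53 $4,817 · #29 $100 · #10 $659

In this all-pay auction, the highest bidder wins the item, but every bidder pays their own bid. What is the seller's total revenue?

Total revenue: $9,250

Bids in order: 4,817 (#53) > 3,674 (#48) > 659 (#10) > 100 (#29)
Every bidder forfeits their bid regardless of winning.
Revenue = 3,674 + 4,817 + 100 + 659 = $9,250.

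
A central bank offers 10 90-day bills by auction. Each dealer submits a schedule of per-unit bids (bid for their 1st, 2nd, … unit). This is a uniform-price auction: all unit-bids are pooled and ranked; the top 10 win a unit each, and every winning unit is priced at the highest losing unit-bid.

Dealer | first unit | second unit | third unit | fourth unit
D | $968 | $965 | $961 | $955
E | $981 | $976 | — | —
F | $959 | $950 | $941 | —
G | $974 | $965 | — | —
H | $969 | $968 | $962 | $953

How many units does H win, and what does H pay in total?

Pooled unit-bids ranked (top 10): 981 (E-1), 976 (E-2), 974 (G-1), 969 (H-1), 968 (D-1), 968 (H-2), 965 (D-2), 965 (G-2), 962 (H-3), 961 (D-3)
Highest rejected unit-bid = $959.
H wins 3 unit(s) at $959 each.

H: 3 units, pays $2,877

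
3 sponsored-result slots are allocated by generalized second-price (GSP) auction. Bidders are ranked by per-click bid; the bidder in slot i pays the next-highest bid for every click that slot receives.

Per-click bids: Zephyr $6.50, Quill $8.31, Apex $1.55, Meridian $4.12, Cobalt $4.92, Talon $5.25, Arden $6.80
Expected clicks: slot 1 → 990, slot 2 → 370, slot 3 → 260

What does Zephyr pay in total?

Zephyr pays $1365.00

Sorting advertisers: $8.31 (Quill) > $6.80 (Arden) > $6.50 (Zephyr) > $5.25 (Talon) > …
Zephyr holds slot 3 → pays next bid $5.25 × 260 clicks = $1365.00.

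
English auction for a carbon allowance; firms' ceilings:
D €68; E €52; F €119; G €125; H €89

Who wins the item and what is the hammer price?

Sorting limits: 125 (G) > 119 (F) > 89 (H) > 68 (D) > 52 (E)
F is the last rival to drop out, at €119; G remains and wins at that price.

G wins at €119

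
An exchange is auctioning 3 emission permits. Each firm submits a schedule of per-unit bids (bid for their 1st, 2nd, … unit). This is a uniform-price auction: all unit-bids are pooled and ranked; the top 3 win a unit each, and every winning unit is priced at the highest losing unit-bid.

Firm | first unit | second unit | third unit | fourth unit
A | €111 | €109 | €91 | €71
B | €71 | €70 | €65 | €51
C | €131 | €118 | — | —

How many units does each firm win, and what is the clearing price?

A 1, C 2; clearing price €109

Merging the schedules and taking the best 3: 131 (C-1), 118 (C-2), 111 (A-1)
Highest rejected unit-bid = €109.
Allocation: A 1, C 2.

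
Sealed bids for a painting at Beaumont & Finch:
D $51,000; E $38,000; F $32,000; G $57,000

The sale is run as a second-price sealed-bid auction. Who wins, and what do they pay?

G pays $51,000

Rule: the highest bidder wins and pays the second-highest bid.
Bids ranked: 57,000 (G) > 51,000 (D) > 38,000 (E) > 32,000 (F)
Second-price: G pays D's bid of $51,000.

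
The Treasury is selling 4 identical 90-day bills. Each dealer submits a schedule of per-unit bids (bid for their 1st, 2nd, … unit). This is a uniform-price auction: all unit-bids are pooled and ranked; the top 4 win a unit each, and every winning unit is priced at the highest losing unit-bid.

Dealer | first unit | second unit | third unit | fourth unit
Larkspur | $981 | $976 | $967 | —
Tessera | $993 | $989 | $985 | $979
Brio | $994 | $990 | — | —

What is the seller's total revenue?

Total revenue: $3,940

Merging the schedules and taking the best 4: 994 (Brio-1), 993 (Tessera-1), 990 (Brio-2), 989 (Tessera-2)
Highest rejected unit-bid = $985.
Allocation: Brio 2, Tessera 2. Every unit priced at $985.
Revenue = 4 × 985 = $3,940.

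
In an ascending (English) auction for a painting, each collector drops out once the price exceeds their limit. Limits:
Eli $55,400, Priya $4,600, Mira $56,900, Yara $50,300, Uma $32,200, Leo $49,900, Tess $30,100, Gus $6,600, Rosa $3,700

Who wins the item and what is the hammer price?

Rule: the price rises until one bidder remains; the winner pays the price at which the last rival dropped out.
Sorting limits: 56,900 (Mira) > 55,400 (Eli) > 50,300 (Yara) > 49,900 (Leo) > 32,200 (Uma) > 30,100 (Tess) > …
Eli is the last rival to drop out, at $55,400; Mira remains and wins at that price.

Mira wins at $55,400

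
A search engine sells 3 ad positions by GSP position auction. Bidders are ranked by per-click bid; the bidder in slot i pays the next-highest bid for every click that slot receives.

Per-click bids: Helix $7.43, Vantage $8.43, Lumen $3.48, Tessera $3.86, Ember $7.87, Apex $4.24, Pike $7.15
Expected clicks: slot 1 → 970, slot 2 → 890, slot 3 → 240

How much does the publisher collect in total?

Sorting advertisers: $8.43 (Vantage) > $7.87 (Ember) > $7.43 (Helix) > $7.15 (Pike) > …
Slot 1: Vantage pays $7.87 × 970 = $7633.90
Slot 2: Ember pays $7.43 × 890 = $6612.70
Slot 3: Helix pays $7.15 × 240 = $1716.00
Total = $15962.60

Total revenue: $15962.60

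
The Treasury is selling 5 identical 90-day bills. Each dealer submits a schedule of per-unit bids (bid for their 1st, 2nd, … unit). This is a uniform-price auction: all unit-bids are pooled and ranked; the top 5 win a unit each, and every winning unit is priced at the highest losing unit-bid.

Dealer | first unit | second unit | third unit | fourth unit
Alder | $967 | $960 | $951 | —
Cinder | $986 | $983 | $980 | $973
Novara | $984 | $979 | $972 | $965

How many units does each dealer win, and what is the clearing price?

Cinder 3, Novara 2; clearing price $973

All unit-bids, highest first — top 5: 986 (Cinder-1), 984 (Novara-1), 983 (Cinder-2), 980 (Cinder-3), 979 (Novara-2)
Highest rejected unit-bid = $973.
Allocation: Cinder 3, Novara 2.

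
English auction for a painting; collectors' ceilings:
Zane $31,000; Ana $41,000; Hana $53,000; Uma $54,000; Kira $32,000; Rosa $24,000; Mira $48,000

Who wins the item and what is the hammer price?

Uma wins at $53,000

Limits ranked: 54,000 (Uma) > 53,000 (Hana) > 48,000 (Mira) > 41,000 (Ana) > 32,000 (Kira) > 31,000 (Zane) > …
Hana is the last rival to drop out, at $53,000; Uma remains and wins at that price.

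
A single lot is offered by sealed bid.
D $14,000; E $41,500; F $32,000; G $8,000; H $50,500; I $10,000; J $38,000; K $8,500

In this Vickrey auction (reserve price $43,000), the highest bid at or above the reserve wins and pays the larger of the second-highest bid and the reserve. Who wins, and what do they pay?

Rule: the highest bid at or above the reserve wins and pays the larger of the second-highest bid and the reserve.
Bids ranked: 50,500 (H) > 41,500 (E) > 38,000 (J) > 32,000 (F) > 14,000 (D) > 10,000 (I) > …
Highest eligible bid: H at $50,500.
Second-highest bid $41,500 is below the reserve $43,000, so the reserve binds → payment $43,000.

H pays $43,000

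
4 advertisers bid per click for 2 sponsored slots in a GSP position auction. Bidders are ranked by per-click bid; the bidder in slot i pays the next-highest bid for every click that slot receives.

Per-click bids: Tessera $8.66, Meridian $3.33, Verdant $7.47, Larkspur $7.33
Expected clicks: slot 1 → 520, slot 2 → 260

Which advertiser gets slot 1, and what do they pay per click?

Tessera; $7.47 per click

Per-click bids in order: $8.66 (Tessera) > $7.47 (Verdant) > $7.33 (Larkspur) > …
Slot 1 goes to the first-ranked bidder, Tessera, who pays the next bid down: $7.47/click.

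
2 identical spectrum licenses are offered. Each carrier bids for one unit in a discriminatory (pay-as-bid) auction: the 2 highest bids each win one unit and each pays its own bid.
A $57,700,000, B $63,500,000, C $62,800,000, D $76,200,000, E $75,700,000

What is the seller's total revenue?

Sorting: 76,200,000 (D), 75,700,000 (E), 63,500,000 (B), 62,800,000 (C), …
Winners (2 units): D, E.
Total revenue = 76,200,000 + 75,700,000 = $151,900,000.

Total revenue: $151,900,000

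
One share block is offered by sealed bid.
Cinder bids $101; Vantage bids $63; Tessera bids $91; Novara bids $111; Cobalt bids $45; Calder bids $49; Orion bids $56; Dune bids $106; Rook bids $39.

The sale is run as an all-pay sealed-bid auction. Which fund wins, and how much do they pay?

Bids in order: 111 (Novara) > 106 (Dune) > 101 (Cinder) > 91 (Tessera) > 63 (Vantage) > 56 (Orion) > …
Novara is highest and takes the item; every bidder forfeits their bid.

Novara pays $111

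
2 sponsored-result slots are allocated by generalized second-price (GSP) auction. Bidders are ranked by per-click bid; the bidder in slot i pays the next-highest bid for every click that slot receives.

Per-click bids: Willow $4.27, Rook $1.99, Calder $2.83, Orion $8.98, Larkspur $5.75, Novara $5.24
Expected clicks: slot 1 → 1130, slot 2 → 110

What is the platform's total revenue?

Total revenue: $7073.90

Per-click bids in order: $8.98 (Orion) > $5.75 (Larkspur) > $5.24 (Novara) > …
Slot 1: Orion pays $5.75 × 1130 = $6497.50
Slot 2: Larkspur pays $5.24 × 110 = $576.40
Total = $7073.90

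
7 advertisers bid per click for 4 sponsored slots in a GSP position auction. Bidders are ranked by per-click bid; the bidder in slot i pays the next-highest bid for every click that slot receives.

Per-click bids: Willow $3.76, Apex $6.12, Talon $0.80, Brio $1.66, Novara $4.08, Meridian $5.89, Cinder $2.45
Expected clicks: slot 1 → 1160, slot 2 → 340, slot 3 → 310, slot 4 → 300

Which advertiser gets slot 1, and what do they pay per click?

Sorting advertisers: $6.12 (Apex) > $5.89 (Meridian) > $4.08 (Novara) > $3.76 (Willow) > $2.45 (Cinder) > …
Slot 1 goes to the first-ranked bidder, Apex, who pays the next bid down: $5.89/click.

Apex; $5.89 per click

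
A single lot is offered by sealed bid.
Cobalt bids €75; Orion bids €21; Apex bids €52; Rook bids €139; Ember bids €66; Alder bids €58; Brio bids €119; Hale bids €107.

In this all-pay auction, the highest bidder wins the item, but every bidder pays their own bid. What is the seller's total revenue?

Bids in order: 139 (Rook) > 119 (Brio) > 107 (Hale) > 75 (Cobalt) > 66 (Ember) > 58 (Alder) > …
Rook wins with the top bid; all bids are sunk regardless.
Every bidder forfeits their bid regardless of winning.
Revenue = 75 + 21 + 52 + 139 + 66 + 58 + 119 + 107 = €637.

Total revenue: €637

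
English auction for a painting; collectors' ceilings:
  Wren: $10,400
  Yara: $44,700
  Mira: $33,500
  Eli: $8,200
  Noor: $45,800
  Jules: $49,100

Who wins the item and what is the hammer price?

Jules wins at $45,800

Sorting limits: 49,100 (Jules) > 45,800 (Noor) > 44,700 (Yara) > 33,500 (Mira) > 10,400 (Wren) > 8,200 (Eli)
Once the price passes $45,800, only Jules is left; the hammer falls at Noor's limit of $45,800.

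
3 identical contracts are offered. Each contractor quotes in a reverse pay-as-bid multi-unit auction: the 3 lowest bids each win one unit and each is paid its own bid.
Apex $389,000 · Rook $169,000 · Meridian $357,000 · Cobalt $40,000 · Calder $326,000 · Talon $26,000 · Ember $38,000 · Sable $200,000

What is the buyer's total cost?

Sorting: 26,000 (Talon), 38,000 (Ember), 40,000 (Cobalt), 169,000 (Rook), 200,000 (Sable), …
The 3 lowest are Talon, Ember, Cobalt.
Total cost = 26,000 + 38,000 + 40,000 = $104,000.

Total cost: $104,000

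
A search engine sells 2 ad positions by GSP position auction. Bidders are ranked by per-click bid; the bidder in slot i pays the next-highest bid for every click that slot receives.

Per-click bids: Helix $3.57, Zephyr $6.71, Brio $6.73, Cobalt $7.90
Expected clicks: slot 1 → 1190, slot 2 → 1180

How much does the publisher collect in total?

Ranked by bid: $7.90 (Cobalt) > $6.73 (Brio) > $6.71 (Zephyr) > …
Slot 1: Cobalt pays $6.73 × 1190 = $8008.70
Slot 2: Brio pays $6.71 × 1180 = $7917.80
Total = $15926.50

Total revenue: $15926.50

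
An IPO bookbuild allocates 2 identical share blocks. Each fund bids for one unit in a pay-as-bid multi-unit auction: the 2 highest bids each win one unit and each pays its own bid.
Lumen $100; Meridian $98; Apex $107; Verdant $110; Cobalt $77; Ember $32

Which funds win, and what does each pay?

Bids ranked high→low: 110 (Verdant), 107 (Apex), 100 (Lumen), 98 (Meridian), …
The 2 highest are Verdant, Apex.
Each winner pays its own bid: Verdant $110, Apex $107.

Verdant $110, Apex $107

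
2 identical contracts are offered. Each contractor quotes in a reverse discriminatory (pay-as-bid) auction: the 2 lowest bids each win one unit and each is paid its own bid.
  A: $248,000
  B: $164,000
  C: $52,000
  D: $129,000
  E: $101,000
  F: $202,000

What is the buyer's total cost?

Total cost: $153,000

Bids ranked low→high: 52,000 (C), 101,000 (E), 129,000 (D), 164,000 (B), …
The 2 lowest are C, E.
Total cost = 52,000 + 101,000 = $153,000.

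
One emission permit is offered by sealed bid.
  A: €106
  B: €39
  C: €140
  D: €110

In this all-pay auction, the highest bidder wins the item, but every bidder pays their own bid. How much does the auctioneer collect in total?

All-pay auction: the highest bidder wins the item, but every bidder pays their own bid.
Bids in order: 140 (C) > 110 (D) > 106 (A) > 39 (B)
C wins with the top bid; all bids are sunk regardless.
Every bidder forfeits their bid regardless of winning.
Revenue = 106 + 39 + 140 + 110 = €395.

Total revenue: €395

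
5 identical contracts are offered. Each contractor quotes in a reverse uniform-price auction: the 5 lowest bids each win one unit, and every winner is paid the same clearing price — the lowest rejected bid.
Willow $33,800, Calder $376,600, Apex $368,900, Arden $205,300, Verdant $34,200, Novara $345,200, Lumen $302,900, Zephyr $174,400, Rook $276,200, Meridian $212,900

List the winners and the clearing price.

Willow, Verdant, Zephyr, Arden, Meridian; each is paid $276,200

Ordering the bids: 33,800 (Willow), 34,200 (Verdant), 174,400 (Zephyr), 205,300 (Arden), 212,900 (Meridian), 276,200 (Rook), 302,900 (Lumen), …
Winners (5 units): Willow, Verdant, Zephyr, Arden, Meridian.
First losing bid is Rook's $276,200, which sets the uniform price.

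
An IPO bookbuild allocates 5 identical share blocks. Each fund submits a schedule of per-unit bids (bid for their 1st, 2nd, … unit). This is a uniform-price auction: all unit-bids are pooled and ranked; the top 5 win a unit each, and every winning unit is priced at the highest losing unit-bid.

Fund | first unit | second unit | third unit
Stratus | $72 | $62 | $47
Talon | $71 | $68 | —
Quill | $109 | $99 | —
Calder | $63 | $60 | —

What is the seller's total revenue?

All unit-bids, highest first — top 5: 109 (Quill-1), 99 (Quill-2), 72 (Stratus-1), 71 (Talon-1), 68 (Talon-2)
The (k+1)-th unit-bid is $63.
Allocation: Quill 2, Stratus 1, Talon 2. Every unit priced at $63.
Revenue = 5 × 63 = $315.

Total revenue: $315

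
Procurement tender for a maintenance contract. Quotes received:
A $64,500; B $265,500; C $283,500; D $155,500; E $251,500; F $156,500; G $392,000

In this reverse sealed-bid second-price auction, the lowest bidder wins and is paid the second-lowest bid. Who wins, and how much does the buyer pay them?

A is paid $155,500

Bids in order: 64,500 (A) < 155,500 (D) < 156,500 (F) < 251,500 (E) < 265,500 (B) < 283,500 (C) < …
Second-price: A is paid D's bid of $155,500.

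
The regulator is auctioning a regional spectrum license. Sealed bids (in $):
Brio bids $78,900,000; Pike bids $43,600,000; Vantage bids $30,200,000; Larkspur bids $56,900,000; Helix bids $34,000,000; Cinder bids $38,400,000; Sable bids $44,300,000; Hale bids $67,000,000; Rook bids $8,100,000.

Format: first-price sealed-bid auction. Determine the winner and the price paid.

Brio pays $78,900,000

First-price sealed-bid auction: the highest bidder wins and pays their own bid.
Bids in order: 78,900,000 (Brio) > 67,000,000 (Hale) > 56,900,000 (Larkspur) > 44,300,000 (Sable) > 43,600,000 (Pike) > 38,400,000 (Cinder) > …
Brio is highest → pays own bid, $78,900,000.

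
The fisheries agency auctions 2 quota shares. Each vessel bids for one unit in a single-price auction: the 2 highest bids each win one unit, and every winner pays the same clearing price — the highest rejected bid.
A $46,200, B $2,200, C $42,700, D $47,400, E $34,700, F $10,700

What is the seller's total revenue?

Ordering the bids: 47,400 (D), 46,200 (A), 42,700 (C), 34,700 (E), …
Winners (2 units): D, A.
Clearing price = highest rejected bid = $42,700.
Total revenue = 2 × $42,700 = $85,400.

Total revenue: $85,400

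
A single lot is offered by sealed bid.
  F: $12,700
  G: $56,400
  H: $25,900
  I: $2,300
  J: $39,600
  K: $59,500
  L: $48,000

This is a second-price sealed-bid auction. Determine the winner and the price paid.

Rule: the highest bidder wins and pays the second-highest bid.
Bids ranked: 59,500 (K) > 56,400 (G) > 48,000 (L) > 39,600 (J) > 25,900 (H) > 12,700 (F) > …
K is highest; pays the second-highest bid, $56,400.

K pays $56,400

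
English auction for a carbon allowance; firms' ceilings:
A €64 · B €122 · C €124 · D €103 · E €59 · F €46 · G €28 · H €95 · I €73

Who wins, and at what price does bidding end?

C wins at €122

Sorting limits: 124 (C) > 122 (B) > 103 (D) > 95 (H) > 73 (I) > 64 (A) > …
B is the last rival to drop out, at €122; C remains and wins at that price.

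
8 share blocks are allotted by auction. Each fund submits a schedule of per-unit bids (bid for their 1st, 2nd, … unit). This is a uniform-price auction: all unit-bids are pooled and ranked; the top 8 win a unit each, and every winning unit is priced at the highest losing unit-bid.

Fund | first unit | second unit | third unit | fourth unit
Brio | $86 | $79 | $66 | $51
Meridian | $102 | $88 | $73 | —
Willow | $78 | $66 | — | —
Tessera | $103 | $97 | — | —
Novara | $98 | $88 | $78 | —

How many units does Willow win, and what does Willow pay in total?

Merging the schedules and taking the best 8: 103 (Tessera-1), 102 (Meridian-1), 98 (Novara-1), 97 (Tessera-2), 88 (Meridian-2), 88 (Novara-2), 86 (Brio-1), 79 (Brio-2)
First bid not allocated: $78.
Willow wins 0 unit(s) at $78 each.

Willow: 0 units, pays $0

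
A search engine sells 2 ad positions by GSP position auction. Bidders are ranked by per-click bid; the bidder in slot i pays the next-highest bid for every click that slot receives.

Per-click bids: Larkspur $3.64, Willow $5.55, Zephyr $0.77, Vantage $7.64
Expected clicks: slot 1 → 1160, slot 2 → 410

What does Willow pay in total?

Ranked by bid: $7.64 (Vantage) > $5.55 (Willow) > $3.64 (Larkspur) > …
Willow holds slot 2 → pays next bid $3.64 × 410 clicks = $1492.40.

Willow pays $1492.40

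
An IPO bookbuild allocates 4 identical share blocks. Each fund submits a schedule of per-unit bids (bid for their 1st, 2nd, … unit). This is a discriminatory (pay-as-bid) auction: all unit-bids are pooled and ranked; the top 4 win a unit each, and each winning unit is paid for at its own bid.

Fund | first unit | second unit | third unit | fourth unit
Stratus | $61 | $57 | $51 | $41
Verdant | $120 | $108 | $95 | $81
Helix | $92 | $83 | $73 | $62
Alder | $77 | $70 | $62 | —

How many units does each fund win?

Helix 1, Verdant 3

All unit-bids, highest first — top 4: 120 (Verdant-1), 108 (Verdant-2), 95 (Verdant-3), 92 (Helix-1)
Next rejected bid: $83 (not a price — pay-as-bid).
Allocation: Helix 1, Verdant 3.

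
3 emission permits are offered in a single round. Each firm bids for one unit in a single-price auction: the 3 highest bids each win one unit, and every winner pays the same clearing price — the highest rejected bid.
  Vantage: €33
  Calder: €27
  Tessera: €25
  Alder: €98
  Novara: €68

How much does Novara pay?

Novara pays €27

Sorting: 98 (Alder), 68 (Novara), 33 (Vantage), 27 (Calder), 25 (Tessera)
Top 3: Alder, Novara, Vantage.
Highest unsuccessful bid: €27 → clearing price.
Novara wins → pays €27.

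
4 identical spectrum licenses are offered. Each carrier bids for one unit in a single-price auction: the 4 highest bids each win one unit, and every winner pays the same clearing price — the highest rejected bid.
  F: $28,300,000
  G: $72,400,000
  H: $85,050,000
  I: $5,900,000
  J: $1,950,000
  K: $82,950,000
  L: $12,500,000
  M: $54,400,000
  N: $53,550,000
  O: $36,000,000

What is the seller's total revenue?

Total revenue: $214,200,000

Ordering the bids: 85,050,000 (H), 82,950,000 (K), 72,400,000 (G), 54,400,000 (M), 53,550,000 (N), 36,000,000 (O), …
The 4 highest are H, K, G, M.
Clearing price = highest rejected bid = $53,550,000.
Total revenue = 4 × $53,550,000 = $214,200,000.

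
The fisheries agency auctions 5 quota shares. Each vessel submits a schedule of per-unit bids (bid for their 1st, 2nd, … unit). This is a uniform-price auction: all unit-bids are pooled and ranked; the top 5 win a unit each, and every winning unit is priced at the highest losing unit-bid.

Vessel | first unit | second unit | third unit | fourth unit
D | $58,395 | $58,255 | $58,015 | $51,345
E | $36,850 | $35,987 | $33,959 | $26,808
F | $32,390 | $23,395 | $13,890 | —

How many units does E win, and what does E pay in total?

All unit-bids, highest first — top 5: 58,395 (D-1), 58,255 (D-2), 58,015 (D-3), 51,345 (D-4), 36,850 (E-1)
Highest rejected unit-bid = $35,987.
E wins 1 unit(s) at $35,987 each.

E: 1 unit, pays $35,987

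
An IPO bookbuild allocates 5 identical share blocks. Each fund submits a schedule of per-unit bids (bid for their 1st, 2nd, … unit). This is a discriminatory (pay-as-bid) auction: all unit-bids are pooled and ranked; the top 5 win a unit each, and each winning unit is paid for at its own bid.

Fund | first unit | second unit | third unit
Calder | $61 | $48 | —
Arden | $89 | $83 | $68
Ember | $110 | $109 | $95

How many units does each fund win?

All unit-bids, highest first — top 5: 110 (Ember-1), 109 (Ember-2), 95 (Ember-3), 89 (Arden-1), 83 (Arden-2)
Next rejected bid: $68 (not a price — pay-as-bid).
Allocation: Arden 2, Ember 3.

Arden 2, Ember 3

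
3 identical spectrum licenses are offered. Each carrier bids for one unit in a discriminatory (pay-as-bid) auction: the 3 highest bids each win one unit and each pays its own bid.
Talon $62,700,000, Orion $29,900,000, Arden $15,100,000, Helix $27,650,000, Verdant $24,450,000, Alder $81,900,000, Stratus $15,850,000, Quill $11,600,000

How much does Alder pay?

Alder pays $81,900,000

Ordering the bids: 81,900,000 (Alder), 62,700,000 (Talon), 29,900,000 (Orion), 27,650,000 (Helix), 24,450,000 (Verdant), …
Top 3: Alder, Talon, Orion.
Alder wins → own bid $81,900,000.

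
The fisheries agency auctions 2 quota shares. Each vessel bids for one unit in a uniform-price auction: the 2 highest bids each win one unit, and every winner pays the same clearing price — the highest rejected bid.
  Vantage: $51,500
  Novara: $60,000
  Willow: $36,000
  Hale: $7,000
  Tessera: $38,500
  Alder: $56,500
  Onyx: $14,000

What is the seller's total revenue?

Bids ranked high→low: 60,000 (Novara), 56,500 (Alder), 51,500 (Vantage), 38,500 (Tessera), …
Winners (2 units): Novara, Alder.
Clearing price = highest rejected bid = $51,500.
Total revenue = 2 × $51,500 = $103,000.

Total revenue: $103,000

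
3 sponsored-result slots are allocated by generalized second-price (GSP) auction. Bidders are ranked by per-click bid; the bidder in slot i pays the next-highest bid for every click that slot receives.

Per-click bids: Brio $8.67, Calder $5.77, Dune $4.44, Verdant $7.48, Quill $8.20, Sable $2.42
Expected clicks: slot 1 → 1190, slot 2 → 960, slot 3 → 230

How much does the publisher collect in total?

Sorting advertisers: $8.67 (Brio) > $8.20 (Quill) > $7.48 (Verdant) > $5.77 (Calder) > …
Slot 1: Brio pays $8.20 × 1190 = $9758.00
Slot 2: Quill pays $7.48 × 960 = $7180.80
Slot 3: Verdant pays $5.77 × 230 = $1327.10
Total = $18265.90

Total revenue: $18265.90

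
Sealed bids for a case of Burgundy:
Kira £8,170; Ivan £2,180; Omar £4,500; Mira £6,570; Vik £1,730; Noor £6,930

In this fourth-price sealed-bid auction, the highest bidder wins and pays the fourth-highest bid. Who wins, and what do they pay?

Fourth-price sealed-bid auction: the highest bidder wins and pays the fourth-highest bid.
Sorting bids: 8,170 (Kira) > 6,930 (Noor) > 6,570 (Mira) > 4,500 (Omar) > 2,180 (Ivan) > 1,730 (Vik)
Kira is highest; pays the fourth-highest bid, £4,500.

Kira pays £4,500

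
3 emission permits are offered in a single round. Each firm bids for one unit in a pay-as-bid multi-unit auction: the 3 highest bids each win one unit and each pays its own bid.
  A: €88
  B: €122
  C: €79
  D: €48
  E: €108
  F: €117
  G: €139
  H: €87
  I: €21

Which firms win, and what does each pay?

G €139, B €122, F €117

Bids ranked high→low: 139 (G), 122 (B), 117 (F), 108 (E), 88 (A), …
Top 3: G, B, F.
Each winner pays its own bid: G €139, B €122, F €117.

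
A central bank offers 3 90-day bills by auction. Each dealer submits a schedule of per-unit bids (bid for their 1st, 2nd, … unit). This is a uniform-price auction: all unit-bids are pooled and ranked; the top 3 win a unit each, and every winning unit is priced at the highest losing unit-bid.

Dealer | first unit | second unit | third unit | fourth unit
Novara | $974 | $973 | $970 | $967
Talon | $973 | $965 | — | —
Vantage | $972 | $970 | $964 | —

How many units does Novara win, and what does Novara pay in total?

All unit-bids, highest first — top 3: 974 (Novara-1), 973 (Novara-2), 973 (Talon-1)
The (k+1)-th unit-bid is $972.
Novara wins 2 unit(s) at $972 each.

Novara: 2 units, pays $1,944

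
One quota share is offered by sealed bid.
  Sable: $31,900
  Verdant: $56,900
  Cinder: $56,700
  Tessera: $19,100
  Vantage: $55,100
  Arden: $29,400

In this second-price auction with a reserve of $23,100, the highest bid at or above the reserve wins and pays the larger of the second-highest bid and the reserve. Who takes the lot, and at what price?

Sorting bids: 56,900 (Verdant) > 56,700 (Cinder) > 55,100 (Vantage) > 31,900 (Sable) > 29,400 (Arden) > 19,100 (Tessera)
Verdant has the top bid at or above the reserve ($56,900).
Second-highest bid $56,700 exceeds the reserve $23,100 → payment $56,700.

Verdant pays $56,700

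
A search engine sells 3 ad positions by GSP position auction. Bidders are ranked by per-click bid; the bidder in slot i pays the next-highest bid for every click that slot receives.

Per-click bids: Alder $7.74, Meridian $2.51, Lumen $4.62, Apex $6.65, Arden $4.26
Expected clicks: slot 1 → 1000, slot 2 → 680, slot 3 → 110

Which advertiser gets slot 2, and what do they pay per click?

Per-click bids in order: $7.74 (Alder) > $6.65 (Apex) > $4.62 (Lumen) > $4.26 (Arden) > …
Slot 2 goes to the second-ranked bidder, Apex, who pays the next bid down: $4.62/click.

Apex; $4.62 per click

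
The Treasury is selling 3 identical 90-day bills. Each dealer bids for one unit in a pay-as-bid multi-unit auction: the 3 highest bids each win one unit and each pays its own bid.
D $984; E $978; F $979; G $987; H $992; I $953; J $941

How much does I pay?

I pays $0

Bids ranked high→low: 992 (H), 987 (G), 984 (D), 979 (F), 978 (E), …
The 3 highest are H, G, D.
I does not win → $0.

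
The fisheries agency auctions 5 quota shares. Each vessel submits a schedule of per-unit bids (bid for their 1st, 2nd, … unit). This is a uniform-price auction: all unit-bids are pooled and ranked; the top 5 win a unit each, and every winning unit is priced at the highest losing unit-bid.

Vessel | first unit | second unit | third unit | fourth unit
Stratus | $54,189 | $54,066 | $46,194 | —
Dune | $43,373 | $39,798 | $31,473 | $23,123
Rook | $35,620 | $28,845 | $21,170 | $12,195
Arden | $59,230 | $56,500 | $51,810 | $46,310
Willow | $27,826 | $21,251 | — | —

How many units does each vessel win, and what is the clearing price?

Merging the schedules and taking the best 5: 59,230 (Arden-1), 56,500 (Arden-2), 54,189 (Stratus-1), 54,066 (Stratus-2), 51,810 (Arden-3)
First bid not allocated: $46,310.
Allocation: Arden 3, Stratus 2.

Arden 3, Stratus 2; clearing price $46,310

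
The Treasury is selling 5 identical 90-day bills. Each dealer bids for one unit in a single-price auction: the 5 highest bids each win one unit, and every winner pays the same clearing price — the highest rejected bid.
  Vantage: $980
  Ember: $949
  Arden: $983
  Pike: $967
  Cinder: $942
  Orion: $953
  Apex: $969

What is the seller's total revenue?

Sorting: 983 (Arden), 980 (Vantage), 969 (Apex), 967 (Pike), 953 (Orion), 949 (Ember), 942 (Cinder)
Top 5: Arden, Vantage, Apex, Pike, Orion.
Clearing price = highest rejected bid = $949.
Total revenue = 5 × $949 = $4,745.

Total revenue: $4,745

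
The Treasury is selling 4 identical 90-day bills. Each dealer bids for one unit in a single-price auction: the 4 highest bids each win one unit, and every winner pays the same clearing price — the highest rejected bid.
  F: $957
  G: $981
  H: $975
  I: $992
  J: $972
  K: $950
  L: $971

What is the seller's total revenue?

Bids ranked high→low: 992 (I), 981 (G), 975 (H), 972 (J), 971 (L), 957 (F), …
Top 4: I, G, H, J.
First losing bid is L's $971, which sets the uniform price.
Total revenue = 4 × $971 = $3,884.

Total revenue: $3,884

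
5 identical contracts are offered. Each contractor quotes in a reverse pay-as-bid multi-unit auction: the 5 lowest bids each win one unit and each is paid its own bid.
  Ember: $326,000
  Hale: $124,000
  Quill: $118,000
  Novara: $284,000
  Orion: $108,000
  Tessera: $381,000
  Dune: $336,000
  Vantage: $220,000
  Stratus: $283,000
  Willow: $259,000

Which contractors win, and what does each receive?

Sorting: 108,000 (Orion), 118,000 (Quill), 124,000 (Hale), 220,000 (Vantage), 259,000 (Willow), 283,000 (Stratus), 284,000 (Novara), …
Winners (5 units): Orion, Quill, Hale, Vantage, Willow.
Each winner is paid its own bid: Orion $108,000, Quill $118,000, Hale $124,000, Vantage $220,000, Willow $259,000.

Orion $108,000, Quill $118,000, Hale $124,000, Vantage $220,000, Willow $259,000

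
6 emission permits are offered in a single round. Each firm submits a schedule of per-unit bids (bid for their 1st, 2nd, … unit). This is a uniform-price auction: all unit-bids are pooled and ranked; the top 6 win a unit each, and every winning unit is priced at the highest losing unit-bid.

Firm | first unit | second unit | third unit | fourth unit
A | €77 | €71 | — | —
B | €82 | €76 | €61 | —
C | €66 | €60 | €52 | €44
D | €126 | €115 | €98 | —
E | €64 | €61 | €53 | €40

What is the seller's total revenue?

Merging the schedules and taking the best 6: 126 (D-1), 115 (D-2), 98 (D-3), 82 (B-1), 77 (A-1), 76 (B-2)
Highest rejected unit-bid = €71.
Allocation: A 1, B 2, D 3. Every unit priced at €71.
Revenue = 6 × 71 = €426.

Total revenue: €426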